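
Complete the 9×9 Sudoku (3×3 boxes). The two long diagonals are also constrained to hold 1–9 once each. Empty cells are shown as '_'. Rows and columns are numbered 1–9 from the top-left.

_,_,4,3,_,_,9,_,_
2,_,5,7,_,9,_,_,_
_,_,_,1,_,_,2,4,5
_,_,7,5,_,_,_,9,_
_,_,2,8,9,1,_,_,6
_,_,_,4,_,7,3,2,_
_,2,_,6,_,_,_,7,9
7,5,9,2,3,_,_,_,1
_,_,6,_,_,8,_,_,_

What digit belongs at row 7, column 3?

row 3, column 6 = 6: row 3 has {1,2,4,5}; col 6 has {1,7,8,9}; box has {1,3,7,9} → only 6 remains.
row 4, column 6 = 3: row 4 has {5,7,9}; col 6 has {1,6,7,8,9}; box has {1,4,5,7,8,9}; anti-diagonal has {2,4,5,9} → only 3 remains.
row 5, column 8 = 5: row 5 has {1,2,6,8,9}; col 8 has {2,4,7,9}; box has {2,3,6,9} → only 5 remains.
row 6, column 5 = 6: row 6 has {2,3,4,7}; col 5 has {3,9}; box has {1,3,4,5,7,8,9} → only 6 remains.
row 6, column 9 = 8: row 6 has {2,3,4,6,7}; col 9 has {1,5,6,9}; box has {2,3,5,6,9} → only 8 remains.
row 8, column 6 = 4: row 8 has {1,2,3,5,7,9}; col 6 has {1,3,6,7,8,9}; box has {2,3,6,8} → only 4 remains.
row 9, column 1 = 1: row 9 has {6,8}; col 1 has {2,7}; box has {2,5,6,7,9}; anti-diagonal has {2,3,4,5,9} → only 1 remains.
row 9, column 4 = 9: row 9 has {1,6,8}; col 4 has {1,2,3,4,5,6,7,8}; box has {2,3,4,6,8} → only 9 remains.
row 9, column 8 = 3: row 9 has {1,6,8,9}; col 8 has {2,4,5,7,9}; box has {1,7,9} → only 3 remains.
row 1, column 9 = 7: row 1 has {3,4,9}; col 9 has {1,5,6,8,9}; box has {2,4,5,9}; anti-diagonal has {1,2,3,4,5,9} → only 7 remains.
row 2, column 9 = 3: row 2 has {2,5,7,9}; col 9 has {1,5,6,7,8,9}; box has {2,4,5,7,9} → only 3 remains.
row 3, column 5 = 8: row 3 has {1,2,4,5,6}; col 5 has {3,6,9}; box has {1,3,6,7,9} → only 8 remains.
row 4, column 5 = 2: row 4 has {3,5,7,9}; col 5 has {3,6,8,9}; box has {1,3,4,5,6,7,8,9} → only 2 remains.
row 4, column 9 = 4: row 4 has {2,3,5,7,9}; col 9 has {1,3,5,6,7,8,9}; box has {2,3,5,6,8,9} → only 4 remains.
row 5, column 7 = 7: row 5 has {1,2,5,6,8,9}; col 7 has {2,3,9}; box has {2,3,4,5,6,8,9} → only 7 remains.
row 6, column 3 = 1: row 6 has {2,3,4,6,7,8}; col 3 has {2,4,5,6,7,9}; box has {2,7} → only 1 remains.
row 7, column 3 = 8: row 7 has {2,6,7,9}; col 3 has {1,2,4,5,6,7,9}; box has {1,2,5,6,7,9}; anti-diagonal has {1,2,3,4,5,7,9} → only 8 remains.

8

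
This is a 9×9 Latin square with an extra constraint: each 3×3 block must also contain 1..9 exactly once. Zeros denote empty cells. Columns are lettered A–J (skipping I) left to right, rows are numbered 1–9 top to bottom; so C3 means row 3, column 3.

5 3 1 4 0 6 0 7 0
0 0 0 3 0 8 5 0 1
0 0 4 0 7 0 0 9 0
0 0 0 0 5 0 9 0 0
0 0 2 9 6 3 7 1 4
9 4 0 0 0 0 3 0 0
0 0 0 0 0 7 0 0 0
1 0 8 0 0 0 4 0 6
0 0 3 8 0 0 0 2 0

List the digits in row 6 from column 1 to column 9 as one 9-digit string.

947182365

A5 = 8: row 5 has {1,2,3,4,6,7,9}; col 1 has {1,5,9}; box has {2,4,9} → only 8 remains.
B5 = 5: row 5 has {1,2,3,4,6,7,8,9}; col 2 has {3,4}; box has {2,4,8,9} → only 5 remains.
G9 = 1: row 9 has {2,3,8}; col 7 has {3,4,5,7,9}; box has {2,4,6} → only 1 remains.
G7 = 8: row 7 has {7}; col 7 has {1,3,4,5,7,9}; box has {1,2,4,6} → only 8 remains.
G1 = 2: row 1 has {1,3,4,5,6,7}; col 7 has {1,3,4,5,7,8,9}; box has {1,5,7,9} → only 2 remains.
J1 = 8: row 1 has {1,2,3,4,5,6,7}; col 9 has {1,4,6}; box has {1,2,5,7,9} → only 8 remains.
G3 = 6: row 3 has {4,7,9}; col 7 has {1,2,3,4,5,7,8,9}; box has {1,2,5,7,8,9} → only 6 remains.
J3 = 3: row 3 has {4,6,7,9}; col 9 has {1,4,6,8}; box has {1,2,5,6,7,8,9} → only 3 remains.
J4 = 2: row 4 has {5,9}; col 9 has {1,3,4,6,8}; box has {1,3,4,7,9} → only 2 remains.
J6 = 5: row 6 has {3,4,9}; col 9 has {1,2,3,4,6,8}; box has {1,2,3,4,7,9} → only 5 remains.
J7 = 9: row 7 has {7,8}; col 9 has {1,2,3,4,5,6,8}; box has {1,2,4,6,8} → only 9 remains.
J9 = 7: row 9 has {1,2,3,8}; col 9 has {1,2,3,4,5,6,8,9}; box has {1,2,4,6,8,9} → only 7 remains.
E1 = 9: row 1 has {1,2,3,4,5,6,7,8}; col 5 has {5,6,7}; box has {3,4,6,7,8} → only 9 remains.
E2 = 2: row 2 has {1,3,5,8}; col 5 has {5,6,7,9}; box has {3,4,6,7,8,9} → only 2 remains.
H2 = 4: row 2 has {1,2,3,5,8}; col 8 has {1,2,7,9}; box has {1,2,3,5,6,7,8,9} → only 4 remains.
A3 = 2: row 3 has {3,4,6,7,9}; col 1 has {1,5,8,9}; box has {1,3,4,5} → only 2 remains.
B3 = 8: row 3 has {2,3,4,6,7,9}; col 2 has {3,4,5}; box has {1,2,3,4,5} → only 8 remains.
E8 = 3: row 8 has {1,4,6,8}; col 5 has {2,5,6,7,9}; box has {7,8} → only 3 remains.
H8 = 5: row 8 has {1,3,4,6,8}; col 8 has {1,2,4,7,9}; box has {1,2,4,6,7,8,9} → only 5 remains.
E9 = 4: row 9 has {1,2,3,7,8}; col 5 has {2,3,5,6,7,9}; box has {3,7,8} → only 4 remains.
E7 = 1: row 7 has {7,8,9}; col 5 has {2,3,4,5,6,7,9}; box has {3,4,7,8} → only 1 remains.
H7 = 3: row 7 has {1,7,8,9}; col 8 has {1,2,4,5,7,9}; box has {1,2,4,5,6,7,8,9} → only 3 remains.
D8 = 2: row 8 has {1,3,4,5,6,8}; col 4 has {3,4,8,9}; box has {1,3,4,7,8} → only 2 remains.
F8 = 9: row 8 has {1,2,3,4,5,6,8}; col 6 has {3,6,7,8}; box has {1,2,3,4,7,8} → only 9 remains.
A9 = 6: row 9 has {1,2,3,4,7,8}; col 1 has {1,2,5,8,9}; box has {1,3,8} → only 6 remains.
B9 = 9: row 9 has {1,2,3,4,6,7,8}; col 2 has {3,4,5,8}; box has {1,3,6,8} → only 9 remains.
F9 = 5: row 9 has {1,2,3,4,6,7,8,9}; col 6 has {3,6,7,8,9}; box has {1,2,3,4,7,8,9} → only 5 remains.
A2 = 7: row 2 has {1,2,3,4,5,8}; col 1 has {1,2,5,6,8,9}; box has {1,2,3,4,5,8} → only 7 remains.
B2 = 6: row 2 has {1,2,3,4,5,7,8}; col 2 has {3,4,5,8,9}; box has {1,2,3,4,5,7,8} → only 6 remains.
C2 = 9: row 2 has {1,2,3,4,5,6,7,8}; col 3 has {1,2,3,4,8}; box has {1,2,3,4,5,6,7,8} → only 9 remains.
F3 = 1: row 3 has {2,3,4,6,7,8,9}; col 6 has {3,5,6,7,8,9}; box has {2,3,4,6,7,8,9} → only 1 remains.
A4 = 3: row 4 has {2,5,9}; col 1 has {1,2,5,6,7,8,9}; box has {2,4,5,8,9} → only 3 remains.
F4 = 4: row 4 has {2,3,5,9}; col 6 has {1,3,5,6,7,8,9}; box has {3,5,6,9} → only 4 remains.
E6 = 8: row 6 has {3,4,5,9}; col 5 has {1,2,3,4,5,6,7,9}; box has {3,4,5,6,9} → only 8 remains.
F6 = 2: row 6 has {3,4,5,8,9}; col 6 has {1,3,4,5,6,7,8,9}; box has {3,4,5,6,8,9} → only 2 remains.
H6 = 6: row 6 has {2,3,4,5,8,9}; col 8 has {1,2,3,4,5,7,9}; box has {1,2,3,4,5,7,9} → only 6 remains.
A7 = 4: row 7 has {1,3,7,8,9}; col 1 has {1,2,3,5,6,7,8,9}; box has {1,3,6,8,9} → only 4 remains.
B7 = 2: row 7 has {1,3,4,7,8,9}; col 2 has {3,4,5,6,8,9}; box has {1,3,4,6,8,9} → only 2 remains.
C7 = 5: row 7 has {1,2,3,4,7,8,9}; col 3 has {1,2,3,4,8,9}; box has {1,2,3,4,6,8,9} → only 5 remains.
D7 = 6: row 7 has {1,2,3,4,5,7,8,9}; col 4 has {2,3,4,8,9}; box has {1,2,3,4,5,7,8,9} → only 6 remains.
B8 = 7: row 8 has {1,2,3,4,5,6,8,9}; col 2 has {2,3,4,5,6,8,9}; box has {1,2,3,4,5,6,8,9} → only 7 remains.
D3 = 5: row 3 has {1,2,3,4,6,7,8,9}; col 4 has {2,3,4,6,8,9}; box has {1,2,3,4,6,7,8,9} → only 5 remains.
B4 = 1: row 4 has {2,3,4,5,9}; col 2 has {2,3,4,5,6,7,8,9}; box has {2,3,4,5,8,9} → only 1 remains.
D4 = 7: row 4 has {1,2,3,4,5,9}; col 4 has {2,3,4,5,6,8,9}; box has {2,3,4,5,6,8,9} → only 7 remains.
H4 = 8: row 4 has {1,2,3,4,5,7,9}; col 8 has {1,2,3,4,5,6,7,9}; box has {1,2,3,4,5,6,7,9} → only 8 remains.
C6 = 7: row 6 has {2,3,4,5,6,8,9}; col 3 has {1,2,3,4,5,8,9}; box has {1,2,3,4,5,8,9} → only 7 remains.
D6 = 1: row 6 has {2,3,4,5,6,7,8,9}; col 4 has {2,3,4,5,6,7,8,9}; box has {2,3,4,5,6,7,8,9} → only 1 remains.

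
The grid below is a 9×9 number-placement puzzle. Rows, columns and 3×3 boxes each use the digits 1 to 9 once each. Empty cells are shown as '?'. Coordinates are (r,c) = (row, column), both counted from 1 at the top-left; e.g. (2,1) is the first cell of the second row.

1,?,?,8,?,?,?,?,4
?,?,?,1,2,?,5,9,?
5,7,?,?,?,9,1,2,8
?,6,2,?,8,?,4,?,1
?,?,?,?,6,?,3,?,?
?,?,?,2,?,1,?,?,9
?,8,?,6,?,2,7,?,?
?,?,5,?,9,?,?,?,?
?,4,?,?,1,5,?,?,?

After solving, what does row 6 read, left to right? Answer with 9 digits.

354271869

(1,7) = 6 (sole candidate).
(2,2) = 3 (sole candidate).
(2,9) = 7 (sole candidate).
(6,2) = 5: row 6 has {1,2,9}; col 2 has {3,4,6,7,8}; box has {2,6} → only 5 remains.
(6,7) = 8: row 6 has {1,2,5,9}; col 7 has {1,3,4,5,6,7}; box has {1,3,4,9} → only 8 remains.
(8,7) = 2 (sole candidate).
(9,7) = 9 (sole candidate).
(1,3) = 9 (sole candidate).
(1,8) = 3 (sole candidate).
(8,2) = 1 (sole candidate).
(1,2) = 2 (sole candidate).
(1,6) = 7 (sole candidate).
(4,6) = 3 (sole candidate).
(5,2) = 9 (sole candidate).
(5,6) = 4 (sole candidate).
(6,5) = 7: row 6 has {1,2,5,8,9}; col 5 has {1,2,6,8,9}; box has {1,2,3,4,6,8} → only 7 remains.
(6,8) = 6: row 6 has {1,2,5,7,8,9}; col 8 has {2,3,9}; box has {1,3,4,8,9} → only 6 remains.
(7,3) = 3 (sole candidate).
(7,5) = 4 (sole candidate).
(7,9) = 5 (sole candidate).
(8,6) = 8 (sole candidate).
(8,8) = 4 (sole candidate).
(9,8) = 8 (sole candidate).
(1,5) = 5 (sole candidate).
(2,6) = 6 (sole candidate).
(3,5) = 3 (sole candidate).
(4,1) = 7 (sole candidate).
(4,8) = 5 (sole candidate).
(5,1) = 8 (sole candidate).
(5,3) = 1 (sole candidate).
(5,4) = 5 (sole candidate).
(5,8) = 7 (sole candidate).
(5,9) = 2 (sole candidate).
(6,3) = 4: row 6 has {1,2,5,6,7,8,9}; col 3 has {1,2,3,5,9}; box has {1,2,5,6,7,8,9} → only 4 remains.
(7,1) = 9 (sole candidate).
(7,8) = 1 (sole candidate).
(8,1) = 6 (sole candidate).
(8,9) = 3 (sole candidate).
(9,1) = 2 (sole candidate).
(9,3) = 7 (sole candidate).
(9,4) = 3 (sole candidate).
(9,9) = 6 (sole candidate).
(2,1) = 4 (sole candidate).
(2,3) = 8 (sole candidate).
(3,3) = 6 (sole candidate).
(3,4) = 4 (sole candidate).
(4,4) = 9 (sole candidate).
(6,1) = 3: row 6 has {1,2,4,5,6,7,8,9}; col 1 has {1,2,4,5,6,7,8,9}; box has {1,2,4,5,6,7,8,9} → only 3 remains.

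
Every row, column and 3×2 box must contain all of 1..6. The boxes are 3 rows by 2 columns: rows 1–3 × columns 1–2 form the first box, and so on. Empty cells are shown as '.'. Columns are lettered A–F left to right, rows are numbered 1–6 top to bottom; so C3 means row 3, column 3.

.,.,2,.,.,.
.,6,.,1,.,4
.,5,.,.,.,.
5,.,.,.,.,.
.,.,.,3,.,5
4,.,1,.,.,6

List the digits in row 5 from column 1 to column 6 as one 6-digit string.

D6 = 5 (hidden single in row 6).
E1 = 5 (hidden single in row 1).
D1 = 6 (hidden single in row 1).
D3 = 4 (sole candidate).
D4 = 2 (sole candidate).
C3 = 3 (sole candidate).
C2 = 5 (sole candidate).
B1 = 4 (hidden single in row 1).
E3 = 6 (hidden single in row 3).
C4 = 6 (hidden single in row 4).
C5 = 4: row 5 has {3,5}; col 3 has {1,2,3,5,6}; box has {1,2,3,5,6} → only 4 remains.
E4 = 4 (hidden single in row 4).
A5 = 6: in row 5, 6 can only go here (every other open cell in that row sees a 6).
E5 = 1: in column 5, 1 can only go here (every other open cell in that column sees a 1).
F4 = 3 (sole candidate).
B5 = 2: row 5 has {1,3,4,5,6}; col 2 has {4,5,6}; box has {4,5,6} → only 2 remains.

624315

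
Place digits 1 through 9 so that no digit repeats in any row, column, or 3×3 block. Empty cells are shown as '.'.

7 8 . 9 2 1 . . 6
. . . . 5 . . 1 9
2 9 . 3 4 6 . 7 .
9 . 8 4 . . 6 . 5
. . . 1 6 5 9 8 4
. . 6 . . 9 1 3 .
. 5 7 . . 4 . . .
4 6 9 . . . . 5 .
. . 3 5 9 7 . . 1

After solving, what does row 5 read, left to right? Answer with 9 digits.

372165984

row 1, column 8 = 4 (sole candidate).
row 2, column 3 = 4 (sole candidate).
row 2, column 6 = 8 (sole candidate).
row 3, column 9 = 8 (sole candidate).
row 4, column 8 = 2 (sole candidate).
row 5, column 1 = 3: row 5 has {1,4,5,6,8,9}; col 1 has {2,4,7,9}; box has {6,8,9} → only 3 remains.
row 5, column 3 = 2: row 5 has {1,3,4,5,6,8,9}; col 3 has {3,4,6,7,8,9}; box has {3,6,8,9} → only 2 remains.
row 6, column 1 = 5 (sole candidate).
row 6, column 9 = 7 (sole candidate).
row 9, column 1 = 8 (sole candidate).
row 9, column 2 = 2 (sole candidate).
row 9, column 7 = 4 (sole candidate).
row 9, column 8 = 6 (sole candidate).
row 1, column 3 = 5 (sole candidate).
row 1, column 7 = 3 (sole candidate).
row 2, column 1 = 6 (sole candidate).
row 2, column 2 = 3 (sole candidate).
row 2, column 4 = 7 (sole candidate).
row 2, column 7 = 2 (sole candidate).
row 3, column 3 = 1 (sole candidate).
row 3, column 7 = 5 (sole candidate).
row 4, column 6 = 3 (sole candidate).
row 5, column 2 = 7: row 5 has {1,2,3,4,5,6,8,9}; col 2 has {2,3,5,6,8,9}; box has {2,3,5,6,8,9} → only 7 remains.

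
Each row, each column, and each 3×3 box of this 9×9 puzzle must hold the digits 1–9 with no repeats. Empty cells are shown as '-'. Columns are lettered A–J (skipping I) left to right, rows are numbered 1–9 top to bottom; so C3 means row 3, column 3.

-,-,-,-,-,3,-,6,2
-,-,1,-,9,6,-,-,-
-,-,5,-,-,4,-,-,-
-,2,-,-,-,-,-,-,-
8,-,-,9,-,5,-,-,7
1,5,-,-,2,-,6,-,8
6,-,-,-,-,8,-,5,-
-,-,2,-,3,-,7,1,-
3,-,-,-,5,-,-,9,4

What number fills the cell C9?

F6 = 7: row 6 has {1,2,5,6,8}; col 6 has {3,4,5,6,8}; box has {2,5,9} → only 7 remains.
J7 = 3: row 7 has {5,6,8}; col 9 has {2,4,7,8}; box has {1,4,5,7,9} → only 3 remains.
F8 = 9: row 8 has {1,2,3,7}; col 6 has {3,4,5,6,7,8}; box has {3,5,8} → only 9 remains.
J8 = 6: row 8 has {1,2,3,7,9}; col 9 has {2,3,4,7,8}; box has {1,3,4,5,7,9} → only 6 remains.
J2 = 5: row 2 has {1,6,9}; col 9 has {2,3,4,6,7,8}; box has {2,6} → only 5 remains.
F4 = 1: row 4 has {2}; col 6 has {3,4,5,6,7,8,9}; box has {2,5,7,9} → only 1 remains.
J4 = 9: row 4 has {1,2}; col 9 has {2,3,4,5,6,7,8}; box has {6,7,8} → only 9 remains.
G7 = 2: row 7 has {3,5,6,8}; col 7 has {6,7}; box has {1,3,4,5,6,7,9} → only 2 remains.
D8 = 4: row 8 has {1,2,3,6,7,9}; col 4 has {9}; box has {3,5,8,9} → only 4 remains.
F9 = 2: row 9 has {3,4,5,9}; col 6 has {1,3,4,5,6,7,8,9}; box has {3,4,5,8,9} → only 2 remains.
G9 = 8: row 9 has {2,3,4,5,9}; col 7 has {2,6,7}; box has {1,2,3,4,5,6,7,9} → only 8 remains.
J3 = 1: row 3 has {4,5}; col 9 has {2,3,4,5,6,7,8,9}; box has {2,5,6} → only 1 remains.
D6 = 3: row 6 has {1,2,5,6,7,8}; col 4 has {4,9}; box has {1,2,5,7,9} → only 3 remains.
H6 = 4: row 6 has {1,2,3,5,6,7,8}; col 8 has {1,5,6,9}; box has {6,7,8,9} → only 4 remains.
A8 = 5: row 8 has {1,2,3,4,6,7,9}; col 1 has {1,3,6,8}; box has {2,3,6} → only 5 remains.
B8 = 8: row 8 has {1,2,3,4,5,6,7,9}; col 2 has {2,5}; box has {2,3,5,6} → only 8 remains.
C9 = 7: row 9 has {2,3,4,5,8,9}; col 3 has {1,2,5}; box has {2,3,5,6,8} → only 7 remains.

7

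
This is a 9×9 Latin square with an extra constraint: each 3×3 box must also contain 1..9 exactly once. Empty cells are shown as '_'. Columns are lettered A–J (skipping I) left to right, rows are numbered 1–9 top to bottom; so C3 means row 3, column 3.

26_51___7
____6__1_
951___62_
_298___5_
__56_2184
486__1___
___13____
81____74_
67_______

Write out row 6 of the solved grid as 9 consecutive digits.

486351279

G4 = 3: row 4 has {2,5,8,9}; col 7 has {1,6,7}; box has {1,4,5,8} → only 3 remains.
J4 = 6: row 4 has {2,3,5,8,9}; col 9 has {4,7}; box has {1,3,4,5,8} → only 6 remains.
B5 = 3: row 5 has {1,2,4,5,6,8}; col 2 has {1,2,5,6,7,8}; box has {2,4,5,6,8,9} → only 3 remains.
A7 = 5: row 7 has {1,3}; col 1 has {2,4,6,8,9}; box has {1,6,7,8} → only 5 remains.
B2 = 4: row 2 has {1,6}; col 2 has {1,2,3,5,6,7,8}; box has {1,2,5,6,9} → only 4 remains.
A5 = 7: row 5 has {1,2,3,4,5,6,8}; col 1 has {2,4,5,6,8,9}; box has {2,3,4,5,6,8,9} → only 7 remains.
E5 = 9: row 5 has {1,2,3,4,5,6,7,8}; col 5 has {1,3,6}; box has {1,2,6,8} → only 9 remains.
B7 = 9: row 7 has {1,3,5}; col 2 has {1,2,3,4,5,6,7,8}; box has {1,5,6,7,8} → only 9 remains.
H7 = 6: row 7 has {1,3,5,9}; col 8 has {1,2,4,5,8}; box has {4,7} → only 6 remains.
A2 = 3: row 2 has {1,4,6}; col 1 has {2,4,5,6,7,8,9}; box has {1,2,4,5,6,9} → only 3 remains.
A4 = 1: row 4 has {2,3,5,6,8,9}; col 1 has {2,3,4,5,6,7,8,9}; box has {2,3,4,5,6,7,8,9} → only 1 remains.
C1 = 8: row 1 has {1,2,5,6,7}; col 3 has {1,5,6,9}; box has {1,2,3,4,5,6,9} → only 8 remains.
C2 = 7: row 2 has {1,3,4,6}; col 3 has {1,5,6,8,9}; box has {1,2,3,4,5,6,8,9} → only 7 remains.
D2 = 2: in row 2, 2 can only go here (every other open cell in that row sees a 2).
D8 = 9: row 8 has {1,4,7,8}; col 4 has {1,2,5,6,8}; box has {1,3} → only 9 remains.
D9 = 4: row 9 has {6,7}; col 4 has {1,2,5,6,8,9}; box has {1,3,9} → only 4 remains.
D6 = 3: in row 6, 3 can only go here (every other open cell in that row sees a 3).
E6 = 5: in row 6, 5 can only go here (every other open cell in that row sees a 5).
D3 = 7: row 3 has {1,2,5,6,9}; col 4 has {1,2,3,4,5,6,8,9}; box has {1,2,5,6} → only 7 remains.
E8 = 2: row 8 has {1,4,7,8,9}; col 5 has {1,3,5,6,9}; box has {1,3,4,9} → only 2 remains.
E9 = 8: row 9 has {4,6,7}; col 5 has {1,2,3,5,6,9}; box has {1,2,3,4,9} → only 8 remains.
F9 = 5: row 9 has {4,6,7,8}; col 6 has {1,2}; box has {1,2,3,4,8,9} → only 5 remains.
E3 = 4: row 3 has {1,2,5,6,7,9}; col 5 has {1,2,3,5,6,8,9}; box has {1,2,5,6,7} → only 4 remains.
E4 = 7: row 4 has {1,2,3,5,6,8,9}; col 5 has {1,2,3,4,5,6,8,9}; box has {1,2,3,5,6,8,9} → only 7 remains.
F4 = 4: row 4 has {1,2,3,5,6,7,8,9}; col 6 has {1,2,5}; box has {1,2,3,5,6,7,8,9} → only 4 remains.
F7 = 7: row 7 has {1,3,5,6,9}; col 6 has {1,2,4,5}; box has {1,2,3,4,5,8,9} → only 7 remains.
C8 = 3: row 8 has {1,2,4,7,8,9}; col 3 has {1,5,6,7,8,9}; box has {1,5,6,7,8,9} → only 3 remains.
F8 = 6: row 8 has {1,2,3,4,7,8,9}; col 6 has {1,2,4,5,7}; box has {1,2,3,4,5,7,8,9} → only 6 remains.
J8 = 5: row 8 has {1,2,3,4,6,7,8,9}; col 9 has {4,6,7}; box has {4,6,7} → only 5 remains.
C9 = 2: row 9 has {4,5,6,7,8}; col 3 has {1,3,5,6,7,8,9}; box has {1,3,5,6,7,8,9} → only 2 remains.
G9 = 9: row 9 has {2,4,5,6,7,8}; col 7 has {1,3,6,7}; box has {4,5,6,7} → only 9 remains.
H9 = 3: row 9 has {2,4,5,6,7,8,9}; col 8 has {1,2,4,5,6,8}; box has {4,5,6,7,9} → only 3 remains.
J9 = 1: row 9 has {2,3,4,5,6,7,8,9}; col 9 has {4,5,6,7}; box has {3,4,5,6,7,9} → only 1 remains.
G1 = 4: row 1 has {1,2,5,6,7,8}; col 7 has {1,3,6,7,9}; box has {1,2,6,7} → only 4 remains.
H1 = 9: row 1 has {1,2,4,5,6,7,8}; col 8 has {1,2,3,4,5,6,8}; box has {1,2,4,6,7} → only 9 remains.
J2 = 8: row 2 has {1,2,3,4,6,7}; col 9 has {1,4,5,6,7}; box has {1,2,4,6,7,9} → only 8 remains.
J3 = 3: row 3 has {1,2,4,5,6,7,9}; col 9 has {1,4,5,6,7,8}; box has {1,2,4,6,7,8,9} → only 3 remains.
G6 = 2: row 6 has {1,3,4,5,6,8}; col 7 has {1,3,4,6,7,9}; box has {1,3,4,5,6,8} → only 2 remains.
H6 = 7: row 6 has {1,2,3,4,5,6,8}; col 8 has {1,2,3,4,5,6,8,9}; box has {1,2,3,4,5,6,8} → only 7 remains.
J6 = 9: row 6 has {1,2,3,4,5,6,7,8}; col 9 has {1,3,4,5,6,7,8}; box has {1,2,3,4,5,6,7,8} → only 9 remains.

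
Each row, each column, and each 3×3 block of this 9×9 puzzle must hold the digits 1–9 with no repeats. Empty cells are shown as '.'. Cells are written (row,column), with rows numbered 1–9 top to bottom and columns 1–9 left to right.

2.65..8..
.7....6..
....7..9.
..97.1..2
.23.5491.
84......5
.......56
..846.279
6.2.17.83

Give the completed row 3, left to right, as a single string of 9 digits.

384276591

(4,1) = 5: row 4 has {1,2,7,9}; col 1 has {2,6,8}; box has {2,3,4,8,9} → only 5 remains.
(4,2) = 6: row 4 has {1,2,5,7,9}; col 2 has {2,4,7}; box has {2,3,4,5,8,9} → only 6 remains.
(5,1) = 7: row 5 has {1,2,3,4,5,9}; col 1 has {2,5,6,8}; box has {2,3,4,5,6,8,9} → only 7 remains.
(5,9) = 8: row 5 has {1,2,3,4,5,7,9}; col 9 has {2,3,5,6,9}; box has {1,2,5,9} → only 8 remains.
(6,3) = 1: row 6 has {4,5,8}; col 3 has {2,3,6,8,9}; box has {2,3,4,5,6,7,8,9} → only 1 remains.
(9,4) = 9: row 9 has {1,2,3,6,7,8}; col 4 has {4,5,7}; box has {1,4,6,7} → only 9 remains.
(9,7) = 4: row 9 has {1,2,3,6,7,8,9}; col 7 has {2,6,8,9}; box has {2,3,5,6,7,8,9} → only 4 remains.
(4,7) = 3: row 4 has {1,2,5,6,7,9}; col 7 has {2,4,6,8,9}; box has {1,2,5,8,9} → only 3 remains.
(4,8) = 4: row 4 has {1,2,3,5,6,7,9}; col 8 has {1,5,7,8,9}; box has {1,2,3,5,8,9} → only 4 remains.
(5,4) = 6: row 5 has {1,2,3,4,5,7,8,9}; col 4 has {4,5,7,9}; box has {1,4,5,7} → only 6 remains.
(6,7) = 7: row 6 has {1,4,5,8}; col 7 has {2,3,4,6,8,9}; box has {1,2,3,4,5,8,9} → only 7 remains.
(6,8) = 6: row 6 has {1,4,5,7,8}; col 8 has {1,4,5,7,8,9}; box has {1,2,3,4,5,7,8,9} → only 6 remains.
(7,7) = 1: row 7 has {5,6}; col 7 has {2,3,4,6,7,8,9}; box has {2,3,4,5,6,7,8,9} → only 1 remains.
(9,2) = 5: row 9 has {1,2,3,4,6,7,8,9}; col 2 has {2,4,6,7}; box has {2,6,8} → only 5 remains.
(1,8) = 3: row 1 has {2,5,6,8}; col 8 has {1,4,5,6,7,8,9}; box has {6,8,9} → only 3 remains.
(2,8) = 2: row 2 has {6,7}; col 8 has {1,3,4,5,6,7,8,9}; box has {3,6,8,9} → only 2 remains.
(3,7) = 5: row 3 has {7,9}; col 7 has {1,2,3,4,6,7,8,9}; box has {2,3,6,8,9} → only 5 remains.
(4,5) = 8: row 4 has {1,2,3,4,5,6,7,9}; col 5 has {1,5,6,7}; box has {1,4,5,6,7} → only 8 remains.
(1,6) = 9: row 1 has {2,3,5,6,8}; col 6 has {1,4,7}; box has {5,7} → only 9 remains.
(3,3) = 4: row 3 has {5,7,9}; col 3 has {1,2,3,6,8,9}; box has {2,6,7} → only 4 remains.
(3,9) = 1: row 3 has {4,5,7,9}; col 9 has {2,3,5,6,8,9}; box has {2,3,5,6,8,9} → only 1 remains.
(7,3) = 7: row 7 has {1,5,6}; col 3 has {1,2,3,4,6,8,9}; box has {2,5,6,8} → only 7 remains.
(1,2) = 1: row 1 has {2,3,5,6,8,9}; col 2 has {2,4,5,6,7}; box has {2,4,6,7} → only 1 remains.
(1,5) = 4: row 1 has {1,2,3,5,6,8,9}; col 5 has {1,5,6,7,8}; box has {5,7,9} → only 4 remains.
(1,9) = 7: row 1 has {1,2,3,4,5,6,8,9}; col 9 has {1,2,3,5,6,8,9}; box has {1,2,3,5,6,8,9} → only 7 remains.
(2,3) = 5: row 2 has {2,6,7}; col 3 has {1,2,3,4,6,7,8,9}; box has {1,2,4,6,7} → only 5 remains.
(2,5) = 3: row 2 has {2,5,6,7}; col 5 has {1,4,5,6,7,8}; box has {4,5,7,9} → only 3 remains.
(2,6) = 8: row 2 has {2,3,5,6,7}; col 6 has {1,4,7,9}; box has {3,4,5,7,9} → only 8 remains.
(2,9) = 4: row 2 has {2,3,5,6,7,8}; col 9 has {1,2,3,5,6,7,8,9}; box has {1,2,3,5,6,7,8,9} → only 4 remains.
(3,1) = 3: row 3 has {1,4,5,7,9}; col 1 has {2,5,6,7,8}; box has {1,2,4,5,6,7} → only 3 remains.
(3,2) = 8: row 3 has {1,3,4,5,7,9}; col 2 has {1,2,4,5,6,7}; box has {1,2,3,4,5,6,7} → only 8 remains.
(3,4) = 2: row 3 has {1,3,4,5,7,8,9}; col 4 has {4,5,6,7,9}; box has {3,4,5,7,8,9} → only 2 remains.
(3,6) = 6: row 3 has {1,2,3,4,5,7,8,9}; col 6 has {1,4,7,8,9}; box has {2,3,4,5,7,8,9} → only 6 remains.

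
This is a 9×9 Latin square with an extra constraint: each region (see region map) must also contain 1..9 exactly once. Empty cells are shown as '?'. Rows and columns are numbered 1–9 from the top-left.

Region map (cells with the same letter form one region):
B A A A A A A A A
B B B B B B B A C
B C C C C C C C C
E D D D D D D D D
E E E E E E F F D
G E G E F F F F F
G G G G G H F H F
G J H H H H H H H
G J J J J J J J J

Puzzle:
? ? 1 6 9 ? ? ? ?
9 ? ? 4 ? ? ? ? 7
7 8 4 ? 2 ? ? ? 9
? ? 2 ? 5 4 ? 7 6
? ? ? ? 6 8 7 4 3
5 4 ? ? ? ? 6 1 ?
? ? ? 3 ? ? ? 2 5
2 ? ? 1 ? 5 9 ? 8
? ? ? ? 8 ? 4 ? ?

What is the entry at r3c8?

6

r3c4 = 5: row 3 has {2,4,7,8,9}; col 4 has {1,3,4,6}; region has {2,4,7,8,9} → only 5 remains.
r5c1 = 1: row 5 has {3,4,6,7,8}; col 1 has {2,5,7,9}; region has {4,6,8} → only 1 remains.
r6c5 = 3: row 6 has {1,4,5,6}; col 5 has {2,5,6,8,9}; region has {1,4,5,6,7} → only 3 remains.
r6c9 = 2: row 6 has {1,3,4,5,6}; col 9 has {3,5,6,7,8,9}; region has {1,3,4,5,6,7} → only 2 remains.
r7c7 = 8: row 7 has {2,3,5}; col 7 has {4,6,7,9}; region has {1,2,3,4,5,6,7} → only 8 remains.
r9c1 = 6: row 9 has {4,8}; col 1 has {1,2,5,7,9}; region has {2,3,5} → only 6 remains.
r9c9 = 1: row 9 has {4,6,8}; col 9 has {2,3,5,6,7,8,9}; region has {4,8} → only 1 remains.
r1c9 = 4: row 1 has {1,6,9}; col 9 has {1,2,3,5,6,7,8,9}; region has {1,6,9} → only 4 remains.
r2c5 = 1: row 2 has {4,7,9}; col 5 has {2,3,5,6,8,9}; region has {4,7,9} → only 1 remains.
r4c1 = 3: row 4 has {2,4,5,6,7}; col 1 has {1,2,5,6,7,9}; region has {1,4,6,8} → only 3 remains.
r4c7 = 1: row 4 has {2,3,4,5,6,7}; col 7 has {4,6,7,8,9}; region has {2,3,4,5,6,7} → only 1 remains.
r6c6 = 9: row 6 has {1,2,3,4,5,6}; col 6 has {4,5,8}; region has {1,2,3,4,5,6,7,8} → only 9 remains.
r7c1 = 4: row 7 has {2,3,5,8}; col 1 has {1,2,3,5,6,7,9}; region has {2,3,5,6} → only 4 remains.
r7c5 = 7: row 7 has {2,3,4,5,8}; col 5 has {1,2,3,5,6,8,9}; region has {2,3,4,5,6} → only 7 remains.
r7c6 = 6: row 7 has {2,3,4,5,7,8}; col 6 has {4,5,8,9}; region has {1,2,5,8,9} → only 6 remains.
r8c5 = 4: row 8 has {1,2,5,8,9}; col 5 has {1,2,3,5,6,7,8,9}; region has {1,2,5,6,8,9} → only 4 remains.
r8c8 = 3: row 8 has {1,2,4,5,8,9}; col 8 has {1,2,4,7}; region has {1,2,4,5,6,8,9} → only 3 remains.
r1c1 = 8: row 1 has {1,4,6,9}; col 1 has {1,2,3,4,5,6,7,9}; region has {1,4,7,9} → only 8 remains.
r1c8 = 5: row 1 has {1,4,6,8,9}; col 8 has {1,2,3,4,7}; region has {1,4,6,9} → only 5 remains.
r2c8 = 8: row 2 has {1,4,7,9}; col 8 has {1,2,3,4,5,7}; region has {1,4,5,6,9} → only 8 remains.
r3c7 = 3: row 3 has {2,4,5,7,8,9}; col 7 has {1,4,6,7,8,9}; region has {2,4,5,7,8,9} → only 3 remains.
r3c8 = 6: row 3 has {2,3,4,5,7,8,9}; col 8 has {1,2,3,4,5,7,8}; region has {2,3,4,5,7,8,9} → only 6 remains.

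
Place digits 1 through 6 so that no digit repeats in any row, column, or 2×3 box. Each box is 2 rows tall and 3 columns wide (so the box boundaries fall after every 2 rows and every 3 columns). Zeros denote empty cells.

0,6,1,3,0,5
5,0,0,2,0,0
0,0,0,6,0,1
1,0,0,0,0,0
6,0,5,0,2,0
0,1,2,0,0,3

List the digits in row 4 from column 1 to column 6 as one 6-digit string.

156432

R1C5 = 4 (sole candidate).
R2C6 = 6 (sole candidate).
R5C6 = 4 (sole candidate).
R6C1 = 4 (sole candidate).
R6C4 = 5 (sole candidate).
R6C5 = 6 (sole candidate).
R1C1 = 2 (sole candidate).
R2C5 = 1 (sole candidate).
R3C1 = 3 (sole candidate).
R3C3 = 4 (sole candidate).
R3C5 = 5 (sole candidate).
R4C3 = 6: row 4 has {1}; col 3 has {1,2,4,5}; box has {1,3,4} → only 6 remains.
R4C4 = 4: row 4 has {1,6}; col 4 has {2,3,5,6}; box has {1,5,6} → only 4 remains.
R4C5 = 3: row 4 has {1,4,6}; col 5 has {1,2,4,5,6}; box has {1,4,5,6} → only 3 remains.
R4C6 = 2: row 4 has {1,3,4,6}; col 6 has {1,3,4,5,6}; box has {1,3,4,5,6} → only 2 remains.
R5C2 = 3 (sole candidate).
R5C4 = 1 (sole candidate).
R2C2 = 4 (sole candidate).
R2C3 = 3 (sole candidate).
R3C2 = 2 (sole candidate).
R4C2 = 5: row 4 has {1,2,3,4,6}; col 2 has {1,2,3,4,6}; box has {1,2,3,4,6} → only 5 remains.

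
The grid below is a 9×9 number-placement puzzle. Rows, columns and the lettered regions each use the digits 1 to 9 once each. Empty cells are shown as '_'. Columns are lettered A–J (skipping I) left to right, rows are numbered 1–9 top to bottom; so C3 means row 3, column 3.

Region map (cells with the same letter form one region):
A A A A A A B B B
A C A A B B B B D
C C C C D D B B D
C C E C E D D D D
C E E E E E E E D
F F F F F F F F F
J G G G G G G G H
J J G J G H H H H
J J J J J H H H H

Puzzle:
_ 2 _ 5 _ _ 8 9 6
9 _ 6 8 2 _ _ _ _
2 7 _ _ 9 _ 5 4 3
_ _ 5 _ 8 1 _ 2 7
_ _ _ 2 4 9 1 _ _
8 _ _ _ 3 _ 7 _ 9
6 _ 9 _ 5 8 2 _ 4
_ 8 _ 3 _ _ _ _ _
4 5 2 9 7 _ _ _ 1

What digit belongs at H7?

E1 = 1: row 1 has {2,5,6,8,9}; col 5 has {2,3,4,5,7,8,9}; region has {2,5,6,8,9} → only 1 remains.
G2 = 3: row 2 has {2,6,8,9}; col 7 has {1,2,5,7,8}; region has {2,4,5,6,8,9} → only 3 remains.
J2 = 5: row 2 has {2,3,6,8,9}; col 9 has {1,3,4,6,7,9}; region has {1,2,3,7,9} → only 5 remains.
F3 = 6: row 3 has {2,3,4,5,7,9}; col 6 has {1,8,9}; region has {1,2,3,5,7,9} → only 6 remains.
A4 = 3: row 4 has {1,2,5,7,8}; col 1 has {2,4,6,8,9}; region has {2,7} → only 3 remains.
G4 = 4: row 4 has {1,2,3,5,7,8}; col 7 has {1,2,3,5,7,8}; region has {1,2,3,5,6,7,9} → only 4 remains.
A5 = 5: row 5 has {1,2,4,9}; col 1 has {2,3,4,6,8,9}; region has {2,3,7} → only 5 remains.
J5 = 8: row 5 has {1,2,4,5,9}; col 9 has {1,3,4,5,6,7,9}; region has {1,2,3,4,5,6,7,9} → only 8 remains.
A8 = 1: row 8 has {3,8}; col 1 has {2,3,4,5,6,8,9}; region has {2,3,4,5,6,7,8,9} → only 1 remains.
E8 = 6: row 8 has {1,3,8}; col 5 has {1,2,3,4,5,7,8,9}; region has {2,5,8,9} → only 6 remains.
G8 = 9: row 8 has {1,3,6,8}; col 7 has {1,2,3,4,5,7,8}; region has {1,4} → only 9 remains.
J8 = 2: row 8 has {1,3,6,8,9}; col 9 has {1,3,4,5,6,7,8,9}; region has {1,4,9} → only 2 remains.
F9 = 3: row 9 has {1,2,4,5,7,9}; col 6 has {1,6,8,9}; region has {1,2,4,9} → only 3 remains.
G9 = 6: row 9 has {1,2,3,4,5,7,9}; col 7 has {1,2,3,4,5,7,8,9}; region has {1,2,3,4,9} → only 6 remains.
H9 = 8: row 9 has {1,2,3,4,5,6,7,9}; col 8 has {2,4,9}; region has {1,2,3,4,6,9} → only 8 remains.
A1 = 7: row 1 has {1,2,5,6,8,9}; col 1 has {1,2,3,4,5,6,8,9}; region has {1,2,5,6,8,9} → only 7 remains.
F1 = 4: row 1 has {1,2,5,6,7,8,9}; col 6 has {1,3,6,8,9}; region has {1,2,5,6,7,8,9} → only 4 remains.
F2 = 7: row 2 has {2,3,5,6,8,9}; col 6 has {1,3,4,6,8,9}; region has {2,3,4,5,6,8,9} → only 7 remains.
H2 = 1: row 2 has {2,3,5,6,7,8,9}; col 8 has {2,4,8,9}; region has {2,3,4,5,6,7,8,9} → only 1 remains.
D3 = 1: row 3 has {2,3,4,5,6,7,9}; col 4 has {2,3,5,8,9}; region has {2,3,5,7} → only 1 remains.
D4 = 6: row 4 has {1,2,3,4,5,7,8}; col 4 has {1,2,3,5,8,9}; region has {1,2,3,5,7} → only 6 remains.
D6 = 4: row 6 has {3,7,8,9}; col 4 has {1,2,3,5,6,8,9}; region has {3,7,8,9} → only 4 remains.
D7 = 7: row 7 has {2,4,5,6,8,9}; col 4 has {1,2,3,4,5,6,8,9}; region has {2,5,6,8,9} → only 7 remains.
H7 = 3: row 7 has {2,4,5,6,7,8,9}; col 8 has {1,2,4,8,9}; region has {2,5,6,7,8,9} → only 3 remains.

3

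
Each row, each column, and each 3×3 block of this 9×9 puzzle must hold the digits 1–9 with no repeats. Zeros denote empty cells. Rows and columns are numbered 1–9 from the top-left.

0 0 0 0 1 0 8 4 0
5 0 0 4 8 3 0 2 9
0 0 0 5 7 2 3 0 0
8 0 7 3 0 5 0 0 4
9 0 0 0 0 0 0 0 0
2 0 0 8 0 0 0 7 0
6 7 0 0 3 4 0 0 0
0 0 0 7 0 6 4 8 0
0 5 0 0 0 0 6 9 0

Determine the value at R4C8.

R1C6 = 9 (sole candidate).
R6C6 = 1 (sole candidate).
R9C5 = 2 (sole candidate).
R9C6 = 8 (sole candidate).
R1C4 = 6 (sole candidate).
R5C4 = 2 (sole candidate).
R5C6 = 7 (sole candidate).
R9C4 = 1 (sole candidate).
R7C4 = 9 (sole candidate).
R8C5 = 5 (sole candidate).
R1C9 = 5 (hidden single in row 1).
R1C1 = 7 (hidden single in row 1).
R2C7 = 7 (hidden single in row 2).
R4C7 = 2 (hidden single in row 4).
R4C5 = 9 (hidden single in row 4).
R5C9 = 8 (hidden single in row 5).
R6C7 = 9 (hidden single in row 6).
R6C3 = 5 (hidden single in row 6).
R7C3 = 8 (hidden single in row 7).
R3C2 = 8 (hidden single in row 3).
R3C3 = 9 (hidden single in row 3).
R3C1 = 4 (hidden single in row 3).
R9C1 = 3 (sole candidate).
R9C3 = 4 (sole candidate).
R9C9 = 7 (sole candidate).
R8C1 = 1 (sole candidate).
R8C3 = 2 (sole candidate).
R8C9 = 3 (sole candidate).
R1C3 = 3 (sole candidate).
R6C9 = 6 (sole candidate).
R8C2 = 9 (sole candidate).
R1C2 = 2 (sole candidate).
R3C9 = 1 (sole candidate).
R4C8 = 1: row 4 has {2,3,4,5,7,8,9}; col 8 has {2,4,7,8,9}; box has {2,4,6,7,8,9} → only 1 remains.

1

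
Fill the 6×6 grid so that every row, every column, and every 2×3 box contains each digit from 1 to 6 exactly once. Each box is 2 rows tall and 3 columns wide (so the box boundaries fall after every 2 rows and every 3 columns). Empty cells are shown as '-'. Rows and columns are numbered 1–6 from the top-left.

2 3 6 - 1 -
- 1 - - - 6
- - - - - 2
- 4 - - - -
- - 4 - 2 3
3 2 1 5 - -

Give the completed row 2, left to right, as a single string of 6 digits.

415236

R1C4 = 4 (sole candidate).
R1C6 = 5 (sole candidate).
R2C3 = 5: row 2 has {1,6}; col 3 has {1,4,6}; box has {1,2,3,6} → only 5 remains.
R2C5 = 3: row 2 has {1,5,6}; col 5 has {1,2}; box has {1,4,5,6} → only 3 remains.
R3C3 = 3 (sole candidate).
R4C3 = 2 (sole candidate).
R4C6 = 1 (sole candidate).
R6C6 = 4 (sole candidate).
R2C1 = 4: row 2 has {1,3,5,6}; col 1 has {2,3}; box has {1,2,3,5,6} → only 4 remains.
R2C4 = 2: row 2 has {1,3,4,5,6}; col 4 has {4,5}; box has {1,3,4,5,6} → only 2 remains.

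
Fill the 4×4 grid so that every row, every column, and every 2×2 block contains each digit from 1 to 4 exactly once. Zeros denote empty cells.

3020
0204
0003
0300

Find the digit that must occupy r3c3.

4

r1c4 = 1 (sole candidate).
r2c1 = 1 (sole candidate).
r2c3 = 3 (sole candidate).
r4c4 = 2 (sole candidate).
r1c2 = 4 (sole candidate).
r3c2 = 1 (sole candidate).
r3c3 = 4: row 3 has {1,3}; col 3 has {2,3}; box has {2,3} → only 4 remains.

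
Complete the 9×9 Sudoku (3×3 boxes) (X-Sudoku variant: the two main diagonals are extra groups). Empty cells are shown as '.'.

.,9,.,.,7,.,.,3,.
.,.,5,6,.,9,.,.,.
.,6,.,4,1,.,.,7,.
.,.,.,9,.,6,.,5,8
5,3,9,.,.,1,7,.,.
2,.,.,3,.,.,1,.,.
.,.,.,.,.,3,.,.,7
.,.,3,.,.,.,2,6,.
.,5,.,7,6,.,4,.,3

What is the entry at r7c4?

r2c7 = 8: row 2 has {5,6,9}; col 7 has {1,2,4,7}; box has {3,7} → only 8 remains.
r4c7 = 3: row 4 has {5,6,8,9}; col 7 has {1,2,4,7,8}; box has {1,5,7,8} → only 3 remains.
r7c7 = 5: row 7 has {3,7}; col 7 has {1,2,3,4,7,8}; box has {2,3,4,6,7}; main diagonal has {3,6,9} → only 5 remains.
r1c7 = 6: row 1 has {3,7,9}; col 7 has {1,2,3,4,5,7,8}; box has {3,7,8} → only 6 remains.
r3c7 = 9: row 3 has {1,4,6,7}; col 7 has {1,2,3,4,5,6,7,8}; box has {3,6,7,8}; anti-diagonal has {3,6} → only 9 remains.
r3c1 = 3: in row 3, 3 can only go here (every other open cell in that row sees a 3).
r2c5 = 3: in row 2, 3 can only go here (every other open cell in that row sees a 3).
r4c5 = 2: in row 4, 2 can only go here (every other open cell in that row sees a 2).
r5c4 = 8: row 5 has {1,3,5,7,9}; col 4 has {3,4,6,7,9}; box has {1,2,3,6,9} → only 8 remains.
r5c5 = 4: row 5 has {1,3,5,7,8,9}; col 5 has {1,2,3,6,7}; box has {1,2,3,6,8,9}; main diagonal has {3,5,6,9}; anti-diagonal has {3,6,9} → only 4 remains.
r5c8 = 2: row 5 has {1,3,4,5,7,8,9}; col 8 has {3,5,6,7}; box has {1,3,5,7,8} → only 2 remains.
r5c9 = 6: row 5 has {1,2,3,4,5,7,8,9}; col 9 has {3,7,8}; box has {1,2,3,5,7,8} → only 6 remains.
r6c5 = 5: row 6 has {1,2,3}; col 5 has {1,2,3,4,6,7}; box has {1,2,3,4,6,8,9} → only 5 remains.
r6c6 = 7: row 6 has {1,2,3,5}; col 6 has {1,3,6,9}; box has {1,2,3,4,5,6,8,9}; main diagonal has {3,4,5,6,9} → only 7 remains.
r2c8 = 1: row 2 has {3,5,6,8,9}; col 8 has {2,3,5,6,7}; box has {3,6,7,8,9}; anti-diagonal has {3,4,6,9} → only 1 remains.
r9c1 = 8: row 9 has {3,4,5,6,7}; col 1 has {2,3,5}; box has {3,5}; anti-diagonal has {1,3,4,6,9} → only 8 remains.
r9c6 = 2: row 9 has {3,4,5,6,7,8}; col 6 has {1,3,6,7,9}; box has {3,6,7} → only 2 remains.
r9c8 = 9: row 9 has {2,3,4,5,6,7,8}; col 8 has {1,2,3,5,6,7}; box has {2,3,4,5,6,7} → only 9 remains.
r1c1 = 1: row 1 has {3,6,7,9}; col 1 has {2,3,5,8}; box has {3,5,6,9}; main diagonal has {3,4,5,6,7,9} → only 1 remains.
r2c2 = 2: row 2 has {1,3,5,6,8,9}; col 2 has {3,5,6,9}; box has {1,3,5,6,9}; main diagonal has {1,3,4,5,6,7,9} → only 2 remains.
r2c9 = 4: row 2 has {1,2,3,5,6,8,9}; col 9 has {3,6,7,8}; box has {1,3,6,7,8,9} → only 4 remains.
r3c3 = 8: row 3 has {1,3,4,6,7,9}; col 3 has {3,5,9}; box has {1,2,3,5,6,9}; main diagonal has {1,2,3,4,5,6,7,9} → only 8 remains.
r3c6 = 5: row 3 has {1,3,4,6,7,8,9}; col 6 has {1,2,3,6,7,9}; box has {1,3,4,6,7,9} → only 5 remains.
r3c9 = 2: row 3 has {1,3,4,5,6,7,8,9}; col 9 has {3,4,6,7,8}; box has {1,3,4,6,7,8,9} → only 2 remains.
r6c8 = 4: row 6 has {1,2,3,5,7}; col 8 has {1,2,3,5,6,7,9}; box has {1,2,3,5,6,7,8} → only 4 remains.
r6c9 = 9: row 6 has {1,2,3,4,5,7}; col 9 has {2,3,4,6,7,8}; box has {1,2,3,4,5,6,7,8} → only 9 remains.
r7c3 = 2: row 7 has {3,5,7}; col 3 has {3,5,8,9}; box has {3,5,8}; anti-diagonal has {1,3,4,6,8,9} → only 2 remains.
r7c4 = 1: row 7 has {2,3,5,7}; col 4 has {3,4,6,7,8,9}; box has {2,3,6,7} → only 1 remains.

1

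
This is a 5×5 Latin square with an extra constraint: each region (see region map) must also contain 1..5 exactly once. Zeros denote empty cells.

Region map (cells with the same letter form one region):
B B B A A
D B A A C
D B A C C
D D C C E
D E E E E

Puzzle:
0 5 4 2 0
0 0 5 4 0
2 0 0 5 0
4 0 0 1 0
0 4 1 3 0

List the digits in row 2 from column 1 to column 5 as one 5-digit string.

12543

r3c3 = 3: row 3 has {2,5}; col 3 has {1,4,5}; region has {2,4,5} → only 3 remains.
r3c5 = 4: row 3 has {2,3,5}; col 5 has {}; region has {1,5} → only 4 remains.
r4c2 = 3: row 4 has {1,4}; col 2 has {4,5}; region has {2,4} → only 3 remains.
r4c3 = 2: row 4 has {1,3,4}; col 3 has {1,3,4,5}; region has {1,4,5} → only 2 remains.
r4c5 = 5: row 4 has {1,2,3,4}; col 5 has {4}; region has {1,3,4} → only 5 remains.
r5c1 = 5: row 5 has {1,3,4}; col 1 has {2,4}; region has {2,3,4} → only 5 remains.
r5c5 = 2: row 5 has {1,3,4,5}; col 5 has {4,5}; region has {1,3,4,5} → only 2 remains.
r1c5 = 1: row 1 has {2,4,5}; col 5 has {2,4,5}; region has {2,3,4,5} → only 1 remains.
r2c1 = 1: row 2 has {4,5}; col 1 has {2,4,5}; region has {2,3,4,5} → only 1 remains.
r2c2 = 2: row 2 has {1,4,5}; col 2 has {3,4,5}; region has {4,5} → only 2 remains.
r2c5 = 3: row 2 has {1,2,4,5}; col 5 has {1,2,4,5}; region has {1,2,4,5} → only 3 remains.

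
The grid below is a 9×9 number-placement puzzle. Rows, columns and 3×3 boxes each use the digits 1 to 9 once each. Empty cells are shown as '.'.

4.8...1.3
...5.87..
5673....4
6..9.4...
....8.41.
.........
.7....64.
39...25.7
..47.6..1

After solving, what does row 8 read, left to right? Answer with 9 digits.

396412587

row 1, column 2 = 2: row 1 has {1,3,4,8}; col 2 has {6,7,9}; box has {4,5,6,7,8} → only 2 remains.
row 1, column 4 = 6: row 1 has {1,2,3,4,8}; col 4 has {3,5,7,9}; box has {3,5,8} → only 6 remains.
row 5, column 4 = 2: row 5 has {1,4,8}; col 4 has {3,5,6,7,9}; box has {4,8,9} → only 2 remains.
row 6, column 4 = 1: row 6 has {}; col 4 has {2,3,5,6,7,9}; box has {2,4,8,9} → only 1 remains.
row 7, column 4 = 8: row 7 has {4,6,7}; col 4 has {1,2,3,5,6,7,9}; box has {2,6,7} → only 8 remains.
row 8, column 4 = 4: row 8 has {2,3,5,7,9}; col 4 has {1,2,3,5,6,7,8,9}; box has {2,6,7,8} → only 4 remains.
row 8, column 5 = 1: row 8 has {2,3,4,5,7,9}; col 5 has {8}; box has {2,4,6,7,8} → only 1 remains.
row 8, column 8 = 8: row 8 has {1,2,3,4,5,7,9}; col 8 has {1,4}; box has {1,4,5,6,7} → only 8 remains.
row 8, column 3 = 6: row 8 has {1,2,3,4,5,7,8,9}; col 3 has {4,7,8}; box has {3,4,7,9} → only 6 remains.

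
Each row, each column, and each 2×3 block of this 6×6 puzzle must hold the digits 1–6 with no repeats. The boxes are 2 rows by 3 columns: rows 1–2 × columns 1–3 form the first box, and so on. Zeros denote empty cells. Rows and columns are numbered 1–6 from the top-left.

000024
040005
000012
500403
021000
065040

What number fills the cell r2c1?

2

r3c2 = 3: row 3 has {1,2}; col 2 has {2,4,6}; box has {5} → only 3 remains.
r4c2 = 1: row 4 has {3,4,5}; col 2 has {2,3,4,6}; box has {3,5} → only 1 remains.
r4c5 = 6: row 4 has {1,3,4,5}; col 5 has {1,2,4}; box has {1,2,3,4} → only 6 remains.
r5c6 = 6: row 5 has {1,2}; col 6 has {2,3,4,5}; box has {4} → only 6 remains.
r6c1 = 3: row 6 has {4,5,6}; col 1 has {5}; box has {1,2,5,6} → only 3 remains.
r6c6 = 1: row 6 has {3,4,5,6}; col 6 has {2,3,4,5,6}; box has {4,6} → only 1 remains.
r1c2 = 5: row 1 has {2,4}; col 2 has {1,2,3,4,6}; box has {4} → only 5 remains.
r2c5 = 3: row 2 has {4,5}; col 5 has {1,2,4,6}; box has {2,4,5} → only 3 remains.
r3c4 = 5: row 3 has {1,2,3}; col 4 has {4}; box has {1,2,3,4,6} → only 5 remains.
r4c3 = 2: row 4 has {1,3,4,5,6}; col 3 has {1,5}; box has {1,3,5} → only 2 remains.
r5c1 = 4: row 5 has {1,2,6}; col 1 has {3,5}; box has {1,2,3,5,6} → only 4 remains.
r5c4 = 3: row 5 has {1,2,4,6}; col 4 has {4,5}; box has {1,4,6} → only 3 remains.
r5c5 = 5: row 5 has {1,2,3,4,6}; col 5 has {1,2,3,4,6}; box has {1,3,4,6} → only 5 remains.
r6c4 = 2: row 6 has {1,3,4,5,6}; col 4 has {3,4,5}; box has {1,3,4,5,6} → only 2 remains.
r2c3 = 6: row 2 has {3,4,5}; col 3 has {1,2,5}; box has {4,5} → only 6 remains.
r2c4 = 1: row 2 has {3,4,5,6}; col 4 has {2,3,4,5}; box has {2,3,4,5} → only 1 remains.
r3c1 = 6: row 3 has {1,2,3,5}; col 1 has {3,4,5}; box has {1,2,3,5} → only 6 remains.
r3c3 = 4: row 3 has {1,2,3,5,6}; col 3 has {1,2,5,6}; box has {1,2,3,5,6} → only 4 remains.
r1c1 = 1: row 1 has {2,4,5}; col 1 has {3,4,5,6}; box has {4,5,6} → only 1 remains.
r1c3 = 3: row 1 has {1,2,4,5}; col 3 has {1,2,4,5,6}; box has {1,4,5,6} → only 3 remains.
r1c4 = 6: row 1 has {1,2,3,4,5}; col 4 has {1,2,3,4,5}; box has {1,2,3,4,5} → only 6 remains.
r2c1 = 2: row 2 has {1,3,4,5,6}; col 1 has {1,3,4,5,6}; box has {1,3,4,5,6} → only 2 remains.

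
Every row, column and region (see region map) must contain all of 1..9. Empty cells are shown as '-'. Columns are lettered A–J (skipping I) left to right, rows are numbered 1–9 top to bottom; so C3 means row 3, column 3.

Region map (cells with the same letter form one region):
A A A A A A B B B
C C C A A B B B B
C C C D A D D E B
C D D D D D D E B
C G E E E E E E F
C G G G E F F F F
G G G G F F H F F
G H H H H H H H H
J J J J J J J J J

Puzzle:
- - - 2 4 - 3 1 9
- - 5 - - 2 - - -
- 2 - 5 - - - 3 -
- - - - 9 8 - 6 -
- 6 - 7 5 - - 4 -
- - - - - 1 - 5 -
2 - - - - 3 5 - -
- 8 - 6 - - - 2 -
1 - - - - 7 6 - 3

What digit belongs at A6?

F5 = 9: row 5 has {4,5,6,7}; col 6 has {1,2,3,7,8}; region has {3,4,5,6,7} → only 9 remains.
F8 = 4: row 8 has {2,6,8}; col 6 has {1,2,3,7,8,9}; region has {2,5,6,8} → only 4 remains.
F3 = 6: row 3 has {2,3,5}; col 6 has {1,2,3,4,7,8,9}; region has {5,8,9} → only 6 remains.
F1 = 5: row 1 has {1,2,3,4,9}; col 6 has {1,2,3,4,6,7,8,9}; region has {2,4} → only 5 remains.
B1 = 7: row 1 has {1,2,3,4,5,9}; col 2 has {2,6,8}; region has {2,4,5} → only 7 remains.
J4 = 5: in row 4, 5 can only go here (every other open cell in that row sees a 5).
A5 = 3: in row 5, 3 can only go here (every other open cell in that row sees a 3).
A8 = 5: in row 8, 5 can only go here (every other open cell in that row sees a 5).
B9 = 5: in row 9, 5 can only go here (every other open cell in that row sees a 5).
C1 = 6: in column 3, 6 can only go here (every other open cell in that column sees a 6).
A1 = 8: row 1 has {1,2,3,4,5,6,7,9}; col 1 has {1,2,3,5}; region has {2,4,5,6,7} → only 8 remains.
E3 = 1: row 3 has {2,3,5,6}; col 5 has {4,5,9}; region has {2,4,5,6,7,8} → only 1 remains.
E2 = 3: row 2 has {2,5}; col 5 has {1,4,5,9}; region has {1,2,4,5,6,7,8} → only 3 remains.
E8 = 7: row 8 has {2,4,5,6,8}; col 5 has {1,3,4,5,9}; region has {2,4,5,6,8} → only 7 remains.
J8 = 1: row 8 has {2,4,5,6,7,8}; col 9 has {3,5,9}; region has {2,4,5,6,7,8} → only 1 remains.
D2 = 9: row 2 has {2,3,5}; col 4 has {2,5,6,7}; region has {1,2,3,4,5,6,7,8} → only 9 remains.
G8 = 9: row 8 has {1,2,4,5,6,7,8}; col 7 has {3,5,6}; region has {1,2,4,5,6,7,8} → only 9 remains.
C8 = 3: row 8 has {1,2,4,5,6,7,8,9}; col 3 has {5,6}; region has {1,2,4,5,6,7,8,9} → only 3 remains.
B2 = 1: in row 2, 1 can only go here (every other open cell in that row sees a 1).
E7 = 6: in column 5, 6 can only go here (every other open cell in that column sees a 6).
A6 = 6: in row 6, 6 can only go here (every other open cell in that row sees a 6).

6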